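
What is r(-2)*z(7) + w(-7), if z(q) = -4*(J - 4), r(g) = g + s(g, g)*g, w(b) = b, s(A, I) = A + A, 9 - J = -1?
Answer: -151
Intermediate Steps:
J = 10 (J = 9 - 1*(-1) = 9 + 1 = 10)
s(A, I) = 2*A
r(g) = g + 2*g² (r(g) = g + (2*g)*g = g + 2*g²)
z(q) = -24 (z(q) = -4*(10 - 4) = -4*6 = -24)
r(-2)*z(7) + w(-7) = -2*(1 + 2*(-2))*(-24) - 7 = -2*(1 - 4)*(-24) - 7 = -2*(-3)*(-24) - 7 = 6*(-24) - 7 = -144 - 7 = -151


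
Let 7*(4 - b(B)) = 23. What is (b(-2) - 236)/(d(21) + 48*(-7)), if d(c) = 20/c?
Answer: 4941/7036 ≈ 0.70225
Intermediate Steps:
b(B) = 5/7 (b(B) = 4 - 1/7*23 = 4 - 23/7 = 5/7)
(b(-2) - 236)/(d(21) + 48*(-7)) = (5/7 - 236)/(20/21 + 48*(-7)) = -1647/(7*(20*(1/21) - 336)) = -1647/(7*(20/21 - 336)) = -1647/(7*(-7036/21)) = -1647/7*(-21/7036) = 4941/7036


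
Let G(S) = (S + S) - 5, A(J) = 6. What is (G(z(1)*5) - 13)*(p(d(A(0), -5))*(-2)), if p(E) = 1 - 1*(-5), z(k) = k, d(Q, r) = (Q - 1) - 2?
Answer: 96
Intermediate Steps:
d(Q, r) = -3 + Q (d(Q, r) = (-1 + Q) - 2 = -3 + Q)
p(E) = 6 (p(E) = 1 + 5 = 6)
G(S) = -5 + 2*S (G(S) = 2*S - 5 = -5 + 2*S)
(G(z(1)*5) - 13)*(p(d(A(0), -5))*(-2)) = ((-5 + 2*(1*5)) - 13)*(6*(-2)) = ((-5 + 2*5) - 13)*(-12) = ((-5 + 10) - 13)*(-12) = (5 - 13)*(-12) = -8*(-12) = 96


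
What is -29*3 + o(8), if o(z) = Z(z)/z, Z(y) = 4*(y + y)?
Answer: -79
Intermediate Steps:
Z(y) = 8*y (Z(y) = 4*(2*y) = 8*y)
o(z) = 8 (o(z) = (8*z)/z = 8)
-29*3 + o(8) = -29*3 + 8 = -87 + 8 = -79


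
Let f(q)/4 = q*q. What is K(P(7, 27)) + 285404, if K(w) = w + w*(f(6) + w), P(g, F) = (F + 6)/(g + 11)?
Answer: 10284235/36 ≈ 2.8567e+5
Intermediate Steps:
f(q) = 4*q² (f(q) = 4*(q*q) = 4*q²)
P(g, F) = (6 + F)/(11 + g)
K(w) = w + w*(144 + w) (K(w) = w + w*(4*6² + w) = w + w*(4*36 + w) = w + w*(144 + w))
K(P(7, 27)) + 285404 = ((6 + 27)/(11 + 7))*(145 + (6 + 27)/(11 + 7)) + 285404 = (33/18)*(145 + 33/18) + 285404 = ((1/18)*33)*(145 + (1/18)*33) + 285404 = 11*(145 + 11/6)/6 + 285404 = (11/6)*(881/6) + 285404 = 9691/36 + 285404 = 10284235/36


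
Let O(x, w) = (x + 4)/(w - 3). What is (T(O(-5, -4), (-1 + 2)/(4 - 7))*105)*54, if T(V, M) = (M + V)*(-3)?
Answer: 3240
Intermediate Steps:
O(x, w) = (4 + x)/(-3 + w)
T(V, M) = -3*M - 3*V
(T(O(-5, -4), (-1 + 2)/(4 - 7))*105)*54 = ((-3*(-1 + 2)/(4 - 7) - 3*(4 - 5)/(-3 - 4))*105)*54 = ((-3/(-3) - 3*(-1)/(-7))*105)*54 = ((-3*(-1)/3 - (-3)*(-1)/7)*105)*54 = ((-3*(-⅓) - 3*⅐)*105)*54 = ((1 - 3/7)*105)*54 = ((4/7)*105)*54 = 60*54 = 3240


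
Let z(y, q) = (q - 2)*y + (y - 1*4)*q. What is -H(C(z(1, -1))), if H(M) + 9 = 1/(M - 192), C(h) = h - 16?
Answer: 1873/208 ≈ 9.0048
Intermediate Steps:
z(y, q) = q*(-4 + y) + y*(-2 + q) (z(y, q) = (-2 + q)*y + (y - 4)*q = y*(-2 + q) + (-4 + y)*q = y*(-2 + q) + q*(-4 + y) = q*(-4 + y) + y*(-2 + q))
C(h) = -16 + h
H(M) = -9 + 1/(-192 + M) (H(M) = -9 + 1/(M - 192) = -9 + 1/(-192 + M))
-H(C(z(1, -1))) = -(1729 - 9*(-16 + (-4*(-1) - 2*1 + 2*(-1)*1)))/(-192 + (-16 + (-4*(-1) - 2*1 + 2*(-1)*1))) = -(1729 - 9*(-16 + (4 - 2 - 2)))/(-192 + (-16 + (4 - 2 - 2))) = -(1729 - 9*(-16 + 0))/(-192 + (-16 + 0)) = -(1729 - 9*(-16))/(-192 - 16) = -(1729 + 144)/(-208) = -(-1)*1873/208 = -1*(-1873/208) = 1873/208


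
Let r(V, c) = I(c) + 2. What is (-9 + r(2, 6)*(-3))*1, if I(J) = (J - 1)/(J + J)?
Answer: -65/4 ≈ -16.250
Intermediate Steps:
I(J) = (-1 + J)/(2*J) (I(J) = (-1 + J)/((2*J)) = (-1 + J)*(1/(2*J)) = (-1 + J)/(2*J))
r(V, c) = 2 + (-1 + c)/(2*c) (r(V, c) = (-1 + c)/(2*c) + 2 = 2 + (-1 + c)/(2*c))
(-9 + r(2, 6)*(-3))*1 = (-9 + ((½)*(-1 + 5*6)/6)*(-3))*1 = (-9 + ((½)*(⅙)*(-1 + 30))*(-3))*1 = (-9 + ((½)*(⅙)*29)*(-3))*1 = (-9 + (29/12)*(-3))*1 = (-9 - 29/4)*1 = -65/4*1 = -65/4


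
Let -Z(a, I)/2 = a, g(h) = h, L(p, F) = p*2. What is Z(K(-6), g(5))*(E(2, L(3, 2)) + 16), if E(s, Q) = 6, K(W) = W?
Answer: 264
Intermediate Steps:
L(p, F) = 2*p
Z(a, I) = -2*a
Z(K(-6), g(5))*(E(2, L(3, 2)) + 16) = (-2*(-6))*(6 + 16) = 12*22 = 264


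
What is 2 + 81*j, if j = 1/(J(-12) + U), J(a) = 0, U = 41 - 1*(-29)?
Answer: 221/70 ≈ 3.1571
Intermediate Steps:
U = 70 (U = 41 + 29 = 70)
j = 1/70 (j = 1/(0 + 70) = 1/70 ≈ 0.014286)
2 + 81*j = 2 + 81*(1/70) = 2 + 81/70 = 221/70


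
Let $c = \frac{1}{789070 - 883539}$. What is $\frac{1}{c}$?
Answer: $-94469$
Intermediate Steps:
$c = - \frac{1}{94469}$ ($c = \frac{1}{-94469} = - \frac{1}{94469} \approx -1.0585 \cdot 10^{-5}$)
$\frac{1}{c} = \frac{1}{- \frac{1}{94469}} = -94469$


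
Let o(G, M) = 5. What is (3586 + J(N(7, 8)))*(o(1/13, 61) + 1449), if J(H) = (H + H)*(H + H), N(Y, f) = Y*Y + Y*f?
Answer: 69335444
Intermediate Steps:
N(Y, f) = Y**2 + Y*f
J(H) = 4*H**2 (J(H) = (2*H)*(2*H) = 4*H**2)
(3586 + J(N(7, 8)))*(o(1/13, 61) + 1449) = (3586 + 4*(7*(7 + 8))**2)*(5 + 1449) = (3586 + 4*(7*15)**2)*1454 = (3586 + 4*105**2)*1454 = (3586 + 4*11025)*1454 = (3586 + 44100)*1454 = 47686*1454 = 69335444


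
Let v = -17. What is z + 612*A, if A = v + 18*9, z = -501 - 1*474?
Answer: 87765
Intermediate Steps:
z = -975 (z = -501 - 474 = -975)
A = 145 (A = -17 + 18*9 = -17 + 162 = 145)
z + 612*A = -975 + 612*145 = -975 + 88740 = 87765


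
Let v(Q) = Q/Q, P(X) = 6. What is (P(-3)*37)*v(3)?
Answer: 222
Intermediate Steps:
v(Q) = 1
(P(-3)*37)*v(3) = (6*37)*1 = 222*1 = 222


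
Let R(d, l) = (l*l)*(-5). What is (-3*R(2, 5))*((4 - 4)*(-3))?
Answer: 0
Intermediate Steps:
R(d, l) = -5*l**2 (R(d, l) = l**2*(-5) = -5*l**2)
(-3*R(2, 5))*((4 - 4)*(-3)) = (-(-15)*5**2)*((4 - 4)*(-3)) = (-(-15)*25)*(0*(-3)) = -3*(-125)*0 = 375*0 = 0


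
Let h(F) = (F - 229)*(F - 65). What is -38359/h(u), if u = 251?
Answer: -38359/4092 ≈ -9.3741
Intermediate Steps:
h(F) = (-229 + F)*(-65 + F)
-38359/h(u) = -38359/(14885 + 251**2 - 294*251) = -38359/(14885 + 63001 - 73794) = -38359/4092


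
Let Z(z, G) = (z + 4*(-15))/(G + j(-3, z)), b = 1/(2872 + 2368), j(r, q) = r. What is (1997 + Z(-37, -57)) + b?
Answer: 31418257/15720 ≈ 1998.6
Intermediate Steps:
b = 1/5240 ≈ 0.00019084
Z(z, G) = (-60 + z)/(-3 + G) (Z(z, G) = (z + 4*(-15))/(G - 3) = (z - 60)/(-3 + G) = (-60 + z)/(-3 + G))
(1997 + Z(-37, -57)) + b = (1997 + (-60 - 37)/(-3 - 57)) + 1/5240 = (1997 - 97/(-60)) + 1/5240 = (1997 - 1/60*(-97)) + 1/5240 = (1997 + 97/60) + 1/5240 = 119917/60 + 1/5240 = 31418257/15720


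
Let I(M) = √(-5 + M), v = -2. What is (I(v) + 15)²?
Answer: (15 + I*√7)² ≈ 218.0 + 79.373*I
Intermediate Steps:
(I(v) + 15)² = (√(-5 - 2) + 15)² = (√(-7) + 15)² = (I*√7 + 15)² = (15 + I*√7)²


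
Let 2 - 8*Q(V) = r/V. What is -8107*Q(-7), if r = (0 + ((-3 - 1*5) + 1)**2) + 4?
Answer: -543169/56 ≈ -9699.5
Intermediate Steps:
r = 53 (r = (0 + ((-3 - 5) + 1)**2) + 4 = (0 + (-8 + 1)**2) + 4 = (0 + (-7)**2) + 4 = (0 + 49) + 4 = 49 + 4 = 53)
Q(V) = 1/4 - 53/(8*V)
-8107*Q(-7) = -8107*(-53 + 2*(-7))/(8*(-7)) = -8107*(-1)*(-53 - 14)/(8*7) = -8107*(-1)*(-67)/(8*7) = -8107*67/56 = -543169/56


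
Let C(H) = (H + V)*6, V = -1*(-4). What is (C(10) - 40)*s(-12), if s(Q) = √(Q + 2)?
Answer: 44*I*√10 ≈ 139.14*I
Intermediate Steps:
V = 4
s(Q) = √(2 + Q)
C(H) = 24 + 6*H (C(H) = (H + 4)*6 = (4 + H)*6 = 24 + 6*H)
(C(10) - 40)*s(-12) = ((24 + 6*10) - 40)*√(2 - 12) = ((24 + 60) - 40)*√(-10) = (84 - 40)*(I*√10) = 44*(I*√10) = 44*I*√10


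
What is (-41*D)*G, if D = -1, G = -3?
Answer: -123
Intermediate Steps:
(-41*D)*G = -41*(-1)*(-3) = 41*(-3) = -123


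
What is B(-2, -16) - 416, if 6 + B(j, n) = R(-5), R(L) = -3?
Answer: -425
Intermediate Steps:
B(j, n) = -9 (B(j, n) = -6 - 3 = -9)
B(-2, -16) - 416 = -9 - 416 = -425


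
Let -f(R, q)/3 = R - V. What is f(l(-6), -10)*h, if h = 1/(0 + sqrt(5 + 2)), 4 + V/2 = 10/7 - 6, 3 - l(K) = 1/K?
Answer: -853*sqrt(7)/98 ≈ -23.029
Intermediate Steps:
l(K) = 3 - 1/K
V = -120/7 (V = -8 + 2*(10/7 - 6) = -8 + 2*(-32/7) = -8 - 64/7 = -120/7 ≈ -17.143)
f(R, q) = -360/7 - 3*R (f(R, q) = -3*(R - 1*(-120/7)) = -3*(R + 120/7) = -3*(120/7 + R) = -360/7 - 3*R)
h = sqrt(7)/7 (h = 1/(0 + sqrt(7)) = 1/(sqrt(7)) = sqrt(7)/7 ≈ 0.37796)
f(l(-6), -10)*h = (-360/7 - 3*(3 - 1/(-6)))*(sqrt(7)/7) = (-360/7 - 3*(3 - 1*(-1/6)))*(sqrt(7)/7) = (-360/7 - 3*(3 + 1/6))*(sqrt(7)/7) = (-360/7 - 3*19/6)*(sqrt(7)/7) = (-360/7 - 19/2)*(sqrt(7)/7) = -853*sqrt(7)/98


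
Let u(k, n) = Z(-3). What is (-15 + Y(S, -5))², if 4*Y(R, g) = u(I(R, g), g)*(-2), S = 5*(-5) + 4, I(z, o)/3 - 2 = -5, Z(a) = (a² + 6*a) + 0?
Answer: 441/4 ≈ 110.25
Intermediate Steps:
Z(a) = a² + 6*a
I(z, o) = -9 (I(z, o) = 6 + 3*(-5) = 6 - 15 = -9)
u(k, n) = -9 (u(k, n) = -3*(6 - 3) = -3*3 = -9)
S = -21 (S = -25 + 4 = -21)
Y(R, g) = 9/2 (Y(R, g) = (-9*(-2))/4 = (¼)*18 = 9/2)
(-15 + Y(S, -5))² = (-15 + 9/2)² = (-21/2)² = 441/4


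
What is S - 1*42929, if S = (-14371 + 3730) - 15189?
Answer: -68759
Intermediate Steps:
S = -25830 (S = -10641 - 15189 = -25830)
S - 1*42929 = -25830 - 1*42929 = -25830 - 42929 = -68759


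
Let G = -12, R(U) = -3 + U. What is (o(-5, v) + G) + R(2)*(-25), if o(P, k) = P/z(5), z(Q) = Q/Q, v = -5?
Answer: 8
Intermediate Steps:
z(Q) = 1
o(P, k) = P (o(P, k) = P/1 = P*1 = P)
(o(-5, v) + G) + R(2)*(-25) = (-5 - 12) + (-3 + 2)*(-25) = -17 - 1*(-25) = -17 + 25 = 8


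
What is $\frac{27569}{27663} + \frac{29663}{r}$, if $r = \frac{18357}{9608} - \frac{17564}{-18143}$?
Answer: $\frac{143053485829752083}{13881458354469} \approx 10305.0$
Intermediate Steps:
$r = \frac{501805963}{174317944}$ ($r = 18357 \cdot \frac{1}{9608} - - \frac{17564}{18143} = \frac{18357}{9608} + \frac{17564}{18143} = \frac{501805963}{174317944} \approx 2.8787$)
$\frac{27569}{27663} + \frac{29663}{r} = \frac{27569}{27663} + \frac{29663}{\frac{501805963}{174317944}} = 27569 \cdot \frac{1}{27663} + 29663 \cdot \frac{174317944}{501805963} = \frac{27569}{27663} + \frac{5170793172872}{501805963} = \frac{143053485829752083}{13881458354469}$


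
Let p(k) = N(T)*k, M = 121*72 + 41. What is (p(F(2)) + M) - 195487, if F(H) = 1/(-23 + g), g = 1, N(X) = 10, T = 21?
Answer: -2054079/11 ≈ -1.8673e+5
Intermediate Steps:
M = 8753 (M = 8712 + 41 = 8753)
F(H) = -1/22 (F(H) = 1/(-23 + 1) = 1/(-22) = -1/22)
p(k) = 10*k
(p(F(2)) + M) - 195487 = (10*(-1/22) + 8753) - 195487 = (-5/11 + 8753) - 195487 = 96278/11 - 195487 = -2054079/11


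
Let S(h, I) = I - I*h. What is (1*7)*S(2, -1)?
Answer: 7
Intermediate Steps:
S(h, I) = I - I*h
(1*7)*S(2, -1) = (1*7)*(-(1 - 1*2)) = 7*(-(1 - 2)) = 7*(-1*(-1)) = 7*1 = 7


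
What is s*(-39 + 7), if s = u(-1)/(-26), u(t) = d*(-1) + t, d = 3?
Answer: -64/13 ≈ -4.9231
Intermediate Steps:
u(t) = -3 + t (u(t) = 3*(-1) + t = -3 + t)
s = 2/13 (s = (-3 - 1)/(-26) = -4*(-1/26) = 2/13 ≈ 0.15385)
s*(-39 + 7) = 2*(-39 + 7)/13 = (2/13)*(-32) = -64/13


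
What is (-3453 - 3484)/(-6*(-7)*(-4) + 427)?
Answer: -991/37 ≈ -26.784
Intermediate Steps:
(-3453 - 3484)/(-6*(-7)*(-4) + 427) = -6937/(42*(-4) + 427) = -6937/(-168 + 427) = -6937/259 = -6937*1/259 = -991/37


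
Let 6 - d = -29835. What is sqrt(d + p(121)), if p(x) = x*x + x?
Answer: sqrt(44603) ≈ 211.19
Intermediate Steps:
d = 29841 (d = 6 - 1*(-29835) = 6 + 29835 = 29841)
p(x) = x + x**2 (p(x) = x**2 + x = x + x**2)
sqrt(d + p(121)) = sqrt(29841 + 121*(1 + 121)) = sqrt(29841 + 121*122) = sqrt(29841 + 14762) = sqrt(44603)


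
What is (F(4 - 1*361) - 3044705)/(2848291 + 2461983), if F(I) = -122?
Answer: -3044827/5310274 ≈ -0.57338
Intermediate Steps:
(F(4 - 1*361) - 3044705)/(2848291 + 2461983) = (-122 - 3044705)/(2848291 + 2461983) = -3044827/5310274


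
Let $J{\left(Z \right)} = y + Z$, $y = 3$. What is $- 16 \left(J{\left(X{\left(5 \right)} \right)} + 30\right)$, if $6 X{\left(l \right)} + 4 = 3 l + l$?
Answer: $- \frac{1712}{3} \approx -570.67$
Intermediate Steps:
$X{\left(l \right)} = - \frac{2}{3} + \frac{2 l}{3}$ ($X{\left(l \right)} = - \frac{2}{3} + \frac{3 l + l}{6} = - \frac{2}{3} + \frac{4 l}{6} = - \frac{2}{3} + \frac{2 l}{3}$)
$J{\left(Z \right)} = 3 + Z$
$- 16 \left(J{\left(X{\left(5 \right)} \right)} + 30\right) = - 16 \left(\left(3 + \left(- \frac{2}{3} + \frac{2}{3} \cdot 5\right)\right) + 30\right) = - 16 \left(\left(3 + \left(- \frac{2}{3} + \frac{10}{3}\right)\right) + 30\right) = - 16 \left(\left(3 + \frac{8}{3}\right) + 30\right) = - 16 \left(\frac{17}{3} + 30\right) = \left(-16\right) \frac{107}{3} = - \frac{1712}{3}$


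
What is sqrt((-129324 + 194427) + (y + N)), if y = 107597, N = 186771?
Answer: sqrt(359471) ≈ 599.56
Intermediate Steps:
sqrt((-129324 + 194427) + (y + N)) = sqrt((-129324 + 194427) + (107597 + 186771)) = sqrt(65103 + 294368) = sqrt(359471)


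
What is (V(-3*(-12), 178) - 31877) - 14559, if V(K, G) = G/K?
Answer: -835759/18 ≈ -46431.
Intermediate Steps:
(V(-3*(-12), 178) - 31877) - 14559 = (178/((-3*(-12))) - 31877) - 14559 = (178/36 - 31877) - 14559 = (178*(1/36) - 31877) - 14559 = (89/18 - 31877) - 14559 = -573697/18 - 14559 = -835759/18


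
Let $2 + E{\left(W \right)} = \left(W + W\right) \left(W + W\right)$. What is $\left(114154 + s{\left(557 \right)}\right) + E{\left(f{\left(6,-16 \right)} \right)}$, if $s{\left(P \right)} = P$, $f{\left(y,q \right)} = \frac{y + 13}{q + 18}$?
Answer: $115070$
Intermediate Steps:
$f{\left(y,q \right)} = \frac{13 + y}{18 + q}$
$E{\left(W \right)} = -2 + 4 W^{2}$ ($E{\left(W \right)} = -2 + \left(W + W\right) \left(W + W\right) = -2 + 2 W 2 W = -2 + 4 W^{2}$)
$\left(114154 + s{\left(557 \right)}\right) + E{\left(f{\left(6,-16 \right)} \right)} = \left(114154 + 557\right) - \left(2 - 4 \left(\frac{13 + 6}{18 - 16}\right)^{2}\right) = 114711 - \left(2 - 4 \left(\frac{1}{2} \cdot 19\right)^{2}\right) = 114711 - \left(2 - 4 \left(\frac{19}{2}\right)^{2}\right) = 114711 + \left(-2 + 4 \cdot \frac{361}{4}\right) = 114711 + \left(-2 + 361\right) = 114711 + 359 = 115070$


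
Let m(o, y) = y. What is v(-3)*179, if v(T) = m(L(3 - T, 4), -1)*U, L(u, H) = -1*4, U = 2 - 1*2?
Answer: 0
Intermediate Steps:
U = 0 (U = 2 - 2 = 0)
L(u, H) = -4
v(T) = 0 (v(T) = -1*0 = 0)
v(-3)*179 = 0*179 = 0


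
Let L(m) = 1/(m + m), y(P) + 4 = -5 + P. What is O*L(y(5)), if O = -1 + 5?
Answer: -½ ≈ -0.50000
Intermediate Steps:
y(P) = -9 + P (y(P) = -4 + (-5 + P) = -9 + P)
O = 4
L(m) = 1/(2*m)
O*L(y(5)) = 4*(1/(2*(-9 + 5))) = 4*((½)/(-4)) = 4*((½)*(-¼)) = 4*(-⅛) = -½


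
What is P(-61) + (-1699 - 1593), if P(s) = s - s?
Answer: -3292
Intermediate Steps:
P(s) = 0
P(-61) + (-1699 - 1593) = 0 + (-1699 - 1593) = 0 - 3292 = -3292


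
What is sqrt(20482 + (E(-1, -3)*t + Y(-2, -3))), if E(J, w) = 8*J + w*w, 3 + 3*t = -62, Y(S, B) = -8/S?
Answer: 29*sqrt(219)/3 ≈ 143.05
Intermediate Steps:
t = -65/3 (t = -1 + (1/3)*(-62) = -1 - 62/3 = -65/3 ≈ -21.667)
E(J, w) = w**2 + 8*J (E(J, w) = 8*J + w**2 = w**2 + 8*J)
sqrt(20482 + (E(-1, -3)*t + Y(-2, -3))) = sqrt(20482 + (((-3)**2 + 8*(-1))*(-65/3) - 8/(-2))) = sqrt(20482 + ((9 - 8)*(-65/3) - 8*(-1/2))) = sqrt(20482 + (1*(-65/3) + 4)) = sqrt(20482 + (-65/3 + 4)) = sqrt(20482 - 53/3) = sqrt(61393/3) = 29*sqrt(219)/3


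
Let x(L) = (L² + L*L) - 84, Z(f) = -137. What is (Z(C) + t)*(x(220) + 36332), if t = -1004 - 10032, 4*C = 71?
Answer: -1486545304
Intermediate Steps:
C = 71/4 (C = (¼)*71 = 71/4 ≈ 17.750)
x(L) = -84 + 2*L² (x(L) = (L² + L²) - 84 = 2*L² - 84 = -84 + 2*L²)
t = -11036
(Z(C) + t)*(x(220) + 36332) = (-137 - 11036)*((-84 + 2*220²) + 36332) = -11173*((-84 + 2*48400) + 36332) = -11173*((-84 + 96800) + 36332) = -11173*(96716 + 36332) = -11173*133048 = -1486545304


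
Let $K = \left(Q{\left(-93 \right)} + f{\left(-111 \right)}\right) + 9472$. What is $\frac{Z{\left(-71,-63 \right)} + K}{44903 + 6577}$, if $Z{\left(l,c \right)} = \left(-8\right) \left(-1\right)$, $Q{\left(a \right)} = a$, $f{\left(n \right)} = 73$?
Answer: $\frac{43}{234} \approx 0.18376$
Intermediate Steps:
$Z{\left(l,c \right)} = 8$
$K = 9452$ ($K = \left(-93 + 73\right) + 9472 = -20 + 9472 = 9452$)
$\frac{Z{\left(-71,-63 \right)} + K}{44903 + 6577} = \frac{8 + 9452}{44903 + 6577} = \frac{9460}{51480} = 9460 \cdot \frac{1}{51480} = \frac{43}{234}$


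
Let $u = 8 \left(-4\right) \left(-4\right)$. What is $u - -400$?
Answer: $528$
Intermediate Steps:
$u = 128$ ($u = \left(-32\right) \left(-4\right) = 128$)
$u - -400 = 128 - -400 = 128 + 400 = 528$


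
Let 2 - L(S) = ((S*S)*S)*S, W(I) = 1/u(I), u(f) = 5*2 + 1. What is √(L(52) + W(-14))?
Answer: 3*I*√98300587/11 ≈ 2704.0*I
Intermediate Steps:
u(f) = 11 (u(f) = 10 + 1 = 11)
W(I) = 1/11
L(S) = 2 - S⁴ (L(S) = 2 - (S*S)*S*S = 2 - S²*S*S = 2 - S³*S = 2 - S⁴)
√(L(52) + W(-14)) = √((2 - 1*52⁴) + 1/11) = √((2 - 1*7311616) + 1/11) = √((2 - 7311616) + 1/11) = √(-7311614 + 1/11) = √(-80427753/11) = 3*I*√98300587/11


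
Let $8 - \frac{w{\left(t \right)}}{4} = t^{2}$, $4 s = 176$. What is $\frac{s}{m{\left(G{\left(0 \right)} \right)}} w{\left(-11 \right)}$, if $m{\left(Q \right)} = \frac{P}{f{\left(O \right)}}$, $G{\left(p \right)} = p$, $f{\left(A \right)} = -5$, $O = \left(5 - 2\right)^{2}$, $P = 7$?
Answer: $\frac{99440}{7} \approx 14206.0$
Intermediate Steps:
$s = 44$ ($s = \frac{1}{4} \cdot 176 = 44$)
$O = 9$ ($O = 3^{2} = 9$)
$m{\left(Q \right)} = - \frac{7}{5}$ ($m{\left(Q \right)} = \frac{7}{-5} = 7 \left(- \frac{1}{5}\right) = - \frac{7}{5}$)
$w{\left(t \right)} = 32 - 4 t^{2}$
$\frac{s}{m{\left(G{\left(0 \right)} \right)}} w{\left(-11 \right)} = \frac{44}{- \frac{7}{5}} \left(32 - 4 \left(-11\right)^{2}\right) = 44 \left(- \frac{5}{7}\right) \left(32 - 484\right) = - \frac{220 \left(32 - 484\right)}{7} = \left(- \frac{220}{7}\right) \left(-452\right) = \frac{99440}{7}$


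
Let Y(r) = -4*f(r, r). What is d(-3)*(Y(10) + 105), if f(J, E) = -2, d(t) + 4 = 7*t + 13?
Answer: -1356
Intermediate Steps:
d(t) = 9 + 7*t (d(t) = -4 + (7*t + 13) = -4 + (13 + 7*t) = 9 + 7*t)
Y(r) = 8 (Y(r) = -4*(-2) = 8)
d(-3)*(Y(10) + 105) = (9 + 7*(-3))*(8 + 105) = (9 - 21)*113 = -12*113 = -1356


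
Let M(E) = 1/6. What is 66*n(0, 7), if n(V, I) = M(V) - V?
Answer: 11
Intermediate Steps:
M(E) = ⅙ (M(E) = 1*(⅙) = ⅙)
n(V, I) = ⅙ - V
66*n(0, 7) = 66*(⅙ - 1*0) = 66*(⅙ + 0) = 66*(⅙) = 11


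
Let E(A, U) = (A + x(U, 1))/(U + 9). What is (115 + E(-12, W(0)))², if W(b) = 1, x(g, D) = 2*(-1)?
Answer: 322624/25 ≈ 12905.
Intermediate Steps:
x(g, D) = -2
E(A, U) = (-2 + A)/(9 + U) (E(A, U) = (A - 2)/(U + 9) = (-2 + A)/(9 + U))
(115 + E(-12, W(0)))² = (115 + (-2 - 12)/(9 + 1))² = (115 - 14/10)² = (115 + (⅒)*(-14))² = (115 - 7/5)² = (568/5)² = 322624/25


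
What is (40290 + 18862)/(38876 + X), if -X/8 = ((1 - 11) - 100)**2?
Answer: -14788/14481 ≈ -1.0212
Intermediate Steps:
X = -96800 (X = -8*((1 - 11) - 100)**2 = -8*(-10 - 100)**2 = -8*(-110)**2 = -8*12100 = -96800)
(40290 + 18862)/(38876 + X) = (40290 + 18862)/(38876 - 96800) = 59152/(-57924) = 59152*(-1/57924) = -14788/14481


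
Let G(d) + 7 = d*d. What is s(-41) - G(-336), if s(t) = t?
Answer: -112930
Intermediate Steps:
G(d) = -7 + d**2 (G(d) = -7 + d*d = -7 + d**2)
s(-41) - G(-336) = -41 - (-7 + (-336)**2) = -41 - (-7 + 112896) = -41 - 1*112889 = -41 - 112889 = -112930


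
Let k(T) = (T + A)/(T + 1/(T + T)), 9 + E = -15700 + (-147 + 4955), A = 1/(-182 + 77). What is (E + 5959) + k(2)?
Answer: -4669354/945 ≈ -4941.1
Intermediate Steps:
A = -1/105 (A = 1/(-105) = -1/105 ≈ -0.0095238)
E = -10901 (E = -9 + (-15700 + (-147 + 4955)) = -9 + (-15700 + 4808) = -9 - 10892 = -10901)
k(T) = (-1/105 + T)/(T + 1/(2*T)) (k(T) = (T - 1/105)/(T + 1/(T + T)) = (-1/105 + T)/(T + 1/(2*T)))
(E + 5959) + k(2) = (-10901 + 5959) + (2/105)*2*(-1 + 105*2)/(1 + 2*2²) = -4942 + (2/105)*2*(-1 + 210)/(1 + 2*4) = -4942 + (2/105)*2*209/(1 + 8) = -4942 + (2/105)*2*209/9 = -4942 + (2/105)*2*(⅑)*209 = -4942 + 836/945 = -4669354/945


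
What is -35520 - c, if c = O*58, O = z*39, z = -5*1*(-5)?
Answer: -92070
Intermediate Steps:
z = 25 (z = -5*(-5) = 25)
O = 975 (O = 25*39 = 975)
c = 56550 (c = 975*58 = 56550)
-35520 - c = -35520 - 1*56550 = -35520 - 56550 = -92070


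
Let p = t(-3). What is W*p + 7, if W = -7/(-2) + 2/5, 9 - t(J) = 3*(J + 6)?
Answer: 7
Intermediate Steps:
t(J) = -9 - 3*J (t(J) = 9 - 3*(J + 6) = 9 - 3*(6 + J) = 9 - (18 + 3*J) = 9 + (-18 - 3*J) = -9 - 3*J)
W = 39/10 (W = -7*(-½) + 2*(⅕) = 7/2 + ⅖ = 39/10 ≈ 3.9000)
p = 0 (p = -9 - 3*(-3) = -9 + 9 = 0)
W*p + 7 = (39/10)*0 + 7 = 0 + 7 = 7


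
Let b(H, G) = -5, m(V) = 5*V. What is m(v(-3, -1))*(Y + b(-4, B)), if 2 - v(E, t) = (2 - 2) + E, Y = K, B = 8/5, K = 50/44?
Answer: -2125/22 ≈ -96.591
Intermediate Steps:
K = 25/22 (K = 50*(1/44) = 25/22 ≈ 1.1364)
B = 8/5 (B = 8*(1/5) = 8/5 ≈ 1.6000)
Y = 25/22 ≈ 1.1364
v(E, t) = 2 - E (v(E, t) = 2 - ((2 - 2) + E) = 2 - (0 + E) = 2 - E)
m(v(-3, -1))*(Y + b(-4, B)) = (5*(2 - 1*(-3)))*(25/22 - 5) = (5*(2 + 3))*(-85/22) = (5*5)*(-85/22) = 25*(-85/22) = -2125/22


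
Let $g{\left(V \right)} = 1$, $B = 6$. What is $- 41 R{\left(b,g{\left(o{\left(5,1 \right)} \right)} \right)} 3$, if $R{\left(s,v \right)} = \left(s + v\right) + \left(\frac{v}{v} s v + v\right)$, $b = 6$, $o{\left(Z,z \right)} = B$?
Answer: $-1722$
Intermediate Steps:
$o{\left(Z,z \right)} = 6$
$R{\left(s,v \right)} = s + 2 v + s v$ ($R{\left(s,v \right)} = \left(s + v\right) + \left(1 s v + v\right) = \left(s + v\right) + \left(s v + v\right) = \left(s + v\right) + \left(v + s v\right) = s + 2 v + s v$)
$- 41 R{\left(b,g{\left(o{\left(5,1 \right)} \right)} \right)} 3 = - 41 \left(6 + 2 \cdot 1 + 6 \cdot 1\right) 3 = - 41 \left(6 + 2 + 6\right) 3 = \left(-41\right) 14 \cdot 3 = \left(-574\right) 3 = -1722$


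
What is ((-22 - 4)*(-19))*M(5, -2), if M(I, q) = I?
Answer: 2470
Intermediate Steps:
((-22 - 4)*(-19))*M(5, -2) = ((-22 - 4)*(-19))*5 = -26*(-19)*5 = 494*5 = 2470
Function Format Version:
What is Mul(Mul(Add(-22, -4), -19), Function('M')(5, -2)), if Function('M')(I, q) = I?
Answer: 2470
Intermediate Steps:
Mul(Mul(Add(-22, -4), -19), Function('M')(5, -2)) = Mul(Mul(Add(-22, -4), -19), 5) = Mul(Mul(-26, -19), 5) = Mul(494, 5) = 2470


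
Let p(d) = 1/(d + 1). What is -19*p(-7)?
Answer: 19/6 ≈ 3.1667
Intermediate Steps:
p(d) = 1/(1 + d)
-19*p(-7) = -19/(1 - 7) = -19/(-6) = -19*(-1/6) = 19/6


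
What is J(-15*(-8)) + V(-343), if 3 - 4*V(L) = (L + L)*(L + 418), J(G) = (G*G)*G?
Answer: 6963453/4 ≈ 1.7409e+6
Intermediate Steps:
J(G) = G³ (J(G) = G²*G = G³)
V(L) = ¾ - L*(418 + L)/2 (V(L) = ¾ - (L + L)*(L + 418)/4 = ¾ - 2*L*(418 + L)/4 = ¾ - L*(418 + L)/2)
J(-15*(-8)) + V(-343) = (-15*(-8))³ + (¾ - 209*(-343) - ½*(-343)²) = 120³ + (¾ + 71687 - ½*117649) = 1728000 + (¾ + 71687 - 117649/2) = 1728000 + 51453/4 = 6963453/4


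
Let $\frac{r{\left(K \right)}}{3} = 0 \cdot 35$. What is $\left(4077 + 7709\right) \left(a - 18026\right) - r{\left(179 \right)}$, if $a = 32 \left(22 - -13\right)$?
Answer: $-199254116$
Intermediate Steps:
$a = 1120$ ($a = 32 \left(22 + \left(-2 + 15\right)\right) = 32 \left(22 + 13\right) = 32 \cdot 35 = 1120$)
$r{\left(K \right)} = 0$ ($r{\left(K \right)} = 3 \cdot 0 \cdot 35 = 3 \cdot 0 = 0$)
$\left(4077 + 7709\right) \left(a - 18026\right) - r{\left(179 \right)} = \left(4077 + 7709\right) \left(1120 - 18026\right) - 0 = 11786 \left(-16906\right) + 0 = -199254116 + 0 = -199254116$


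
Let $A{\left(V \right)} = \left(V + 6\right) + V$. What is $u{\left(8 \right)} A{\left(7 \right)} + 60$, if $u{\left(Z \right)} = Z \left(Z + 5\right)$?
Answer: $2140$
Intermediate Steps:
$u{\left(Z \right)} = Z \left(5 + Z\right)$
$A{\left(V \right)} = 6 + 2 V$ ($A{\left(V \right)} = \left(6 + V\right) + V = 6 + 2 V$)
$u{\left(8 \right)} A{\left(7 \right)} + 60 = 8 \left(5 + 8\right) \left(6 + 2 \cdot 7\right) + 60 = 8 \cdot 13 \left(6 + 14\right) + 60 = 104 \cdot 20 + 60 = 2080 + 60 = 2140$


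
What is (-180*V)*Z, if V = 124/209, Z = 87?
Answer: -1941840/209 ≈ -9291.1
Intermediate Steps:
V = 124/209 (V = 124*(1/209) = 124/209 ≈ 0.59330)
(-180*V)*Z = -180*124/209*87 = -22320/209*87 = -1941840/209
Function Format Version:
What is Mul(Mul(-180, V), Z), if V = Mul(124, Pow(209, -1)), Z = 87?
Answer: Rational(-1941840, 209) ≈ -9291.1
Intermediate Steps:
V = Rational(124, 209) (V = Mul(124, Rational(1, 209)) = Rational(124, 209) ≈ 0.59330)
Mul(Mul(-180, V), Z) = Mul(Mul(-180, Rational(124, 209)), 87) = Mul(Rational(-22320, 209), 87) = Rational(-1941840, 209)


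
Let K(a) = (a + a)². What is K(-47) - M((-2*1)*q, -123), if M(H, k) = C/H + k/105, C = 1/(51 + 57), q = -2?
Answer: 133617997/15120 ≈ 8837.2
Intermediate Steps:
C = 1/108 ≈ 0.0092593
M(H, k) = k/105 + 1/(108*H) (M(H, k) = 1/(108*H) + k/105 = k/105 + 1/(108*H))
K(a) = 4*a² (K(a) = (2*a)² = 4*a²)
K(-47) - M((-2*1)*q, -123) = 4*(-47)² - ((1/105)*(-123) + 1/(108*((-2*1*(-2))))) = 4*2209 - (-41/35 + 1/(108*((-2*(-2))))) = 8836 - (-41/35 + (1/108)/4) = 8836 - (-41/35 + (1/108)*(¼)) = 8836 - (-41/35 + 1/432) = 8836 - 1*(-17677/15120) = 8836 + 17677/15120 = 133617997/15120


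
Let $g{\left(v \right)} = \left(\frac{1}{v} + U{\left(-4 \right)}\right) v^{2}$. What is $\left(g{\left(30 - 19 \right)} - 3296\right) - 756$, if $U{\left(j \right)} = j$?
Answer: $-4525$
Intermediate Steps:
$g{\left(v \right)} = v^{2} \left(-4 + \frac{1}{v}\right)$ ($g{\left(v \right)} = \left(\frac{1}{v} - 4\right) v^{2} = \left(-4 + \frac{1}{v}\right) v^{2} = v^{2} \left(-4 + \frac{1}{v}\right)$)
$\left(g{\left(30 - 19 \right)} - 3296\right) - 756 = \left(\left(30 - 19\right) \left(1 - 4 \left(30 - 19\right)\right) - 3296\right) - 756 = \left(11 \left(1 - 44\right) - 3296\right) - 756 = \left(11 \left(-43\right) - 3296\right) - 756 = \left(-473 - 3296\right) - 756 = -3769 - 756 = -4525$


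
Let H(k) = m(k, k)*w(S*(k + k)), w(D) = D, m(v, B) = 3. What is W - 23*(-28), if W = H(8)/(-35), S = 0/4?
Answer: 644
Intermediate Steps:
S = 0 (S = 0*(¼) = 0)
H(k) = 0 (H(k) = 3*(0*(k + k)) = 3*(0*(2*k)) = 3*0 = 0)
W = 0 (W = 0/(-35) = 0*(-1/35) = 0)
W - 23*(-28) = 0 - 23*(-28) = 0 + 644 = 644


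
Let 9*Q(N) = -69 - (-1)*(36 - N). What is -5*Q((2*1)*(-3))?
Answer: 15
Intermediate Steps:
Q(N) = -11/3 - N/9 (Q(N) = (-69 - (-1)*(36 - N))/9 = (-69 - (-36 + N))/9 = (-69 + (36 - N))/9 = (-33 - N)/9 = -11/3 - N/9)
-5*Q((2*1)*(-3)) = -5*(-11/3 - 2*1*(-3)/9) = -5*(-11/3 - 2*(-3)/9) = -5*(-11/3 - ⅑*(-6)) = -5*(-11/3 + ⅔) = -5*(-3) = 15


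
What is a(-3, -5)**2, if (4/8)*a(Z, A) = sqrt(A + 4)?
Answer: -4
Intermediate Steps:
a(Z, A) = 2*sqrt(4 + A) (a(Z, A) = 2*sqrt(A + 4) = 2*sqrt(4 + A))
a(-3, -5)**2 = (2*sqrt(4 - 5))**2 = (2*sqrt(-1))**2 = (2*I)**2 = -4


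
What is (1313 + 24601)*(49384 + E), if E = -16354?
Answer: 855939420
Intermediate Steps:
(1313 + 24601)*(49384 + E) = (1313 + 24601)*(49384 - 16354) = 25914*33030 = 855939420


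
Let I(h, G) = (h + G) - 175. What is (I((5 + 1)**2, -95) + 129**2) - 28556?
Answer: -12149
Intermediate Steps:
I(h, G) = -175 + G + h (I(h, G) = (G + h) - 175 = -175 + G + h)
(I((5 + 1)**2, -95) + 129**2) - 28556 = ((-175 - 95 + (5 + 1)**2) + 129**2) - 28556 = ((-175 - 95 + 6**2) + 16641) - 28556 = ((-175 - 95 + 36) + 16641) - 28556 = (-234 + 16641) - 28556 = 16407 - 28556 = -12149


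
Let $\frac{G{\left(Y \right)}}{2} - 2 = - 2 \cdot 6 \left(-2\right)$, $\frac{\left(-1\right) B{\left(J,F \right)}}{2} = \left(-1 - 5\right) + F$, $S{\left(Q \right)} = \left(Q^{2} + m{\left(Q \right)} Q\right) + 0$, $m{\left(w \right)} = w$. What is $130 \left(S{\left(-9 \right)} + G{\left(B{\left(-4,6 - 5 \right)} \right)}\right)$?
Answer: $27820$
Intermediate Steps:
$S{\left(Q \right)} = 2 Q^{2}$ ($S{\left(Q \right)} = \left(Q^{2} + Q Q\right) + 0 = \left(Q^{2} + Q^{2}\right) + 0 = 2 Q^{2} + 0 = 2 Q^{2}$)
$B{\left(J,F \right)} = 12 - 2 F$ ($B{\left(J,F \right)} = - 2 \left(\left(-1 - 5\right) + F\right) = - 2 \left(-6 + F\right) = 12 - 2 F$)
$G{\left(Y \right)} = 52$ ($G{\left(Y \right)} = 4 + 2 \left(- 2 \cdot 6 \left(-2\right)\right) = 4 + 2 \left(\left(-2\right) \left(-12\right)\right) = 4 + 2 \cdot 24 = 4 + 48 = 52$)
$130 \left(S{\left(-9 \right)} + G{\left(B{\left(-4,6 - 5 \right)} \right)}\right) = 130 \left(2 \left(-9\right)^{2} + 52\right) = 130 \left(2 \cdot 81 + 52\right) = 130 \left(162 + 52\right) = 130 \cdot 214 = 27820$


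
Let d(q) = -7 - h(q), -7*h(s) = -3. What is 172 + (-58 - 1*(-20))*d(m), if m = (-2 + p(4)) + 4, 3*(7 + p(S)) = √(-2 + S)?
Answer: 3180/7 ≈ 454.29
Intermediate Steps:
h(s) = 3/7 (h(s) = -⅐*(-3) = 3/7)
p(S) = -7 + √(-2 + S)/3
m = -5 + √2/3 (m = (-2 + (-7 + √(-2 + 4)/3)) + 4 = (-2 + (-7 + √2/3)) + 4 = (-9 + √2/3) + 4 = -5 + √2/3 ≈ -4.5286)
d(q) = -52/7 (d(q) = -7 - 1*3/7 = -7 - 3/7 = -52/7)
172 + (-58 - 1*(-20))*d(m) = 172 + (-58 - 1*(-20))*(-52/7) = 172 + (-58 + 20)*(-52/7) = 172 - 38*(-52/7) = 172 + 1976/7 = 3180/7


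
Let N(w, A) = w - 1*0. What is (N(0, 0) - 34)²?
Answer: 1156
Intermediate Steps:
N(w, A) = w (N(w, A) = w + 0 = w)
(N(0, 0) - 34)² = (0 - 34)² = (-34)² = 1156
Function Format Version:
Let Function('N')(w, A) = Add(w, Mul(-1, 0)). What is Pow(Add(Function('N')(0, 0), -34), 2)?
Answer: 1156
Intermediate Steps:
Function('N')(w, A) = w (Function('N')(w, A) = Add(w, 0) = w)
Pow(Add(Function('N')(0, 0), -34), 2) = Pow(Add(0, -34), 2) = Pow(-34, 2) = 1156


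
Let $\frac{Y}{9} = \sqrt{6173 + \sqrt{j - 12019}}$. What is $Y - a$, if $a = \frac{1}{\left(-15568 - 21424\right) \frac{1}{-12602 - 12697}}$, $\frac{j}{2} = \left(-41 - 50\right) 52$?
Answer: $- \frac{25299}{36992} + 9 \sqrt{6173 + 3 i \sqrt{2387}} \approx 706.48 + 8.3942 i$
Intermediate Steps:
$j = -9464$ ($j = 2 \left(-41 - 50\right) 52 = 2 \left(\left(-91\right) 52\right) = 2 \left(-4732\right) = -9464$)
$Y = 9 \sqrt{6173 + 3 i \sqrt{2387}}$ ($Y = 9 \sqrt{6173 + \sqrt{-9464 - 12019}} = 9 \sqrt{6173 + \sqrt{-21483}} = 9 \sqrt{6173 + 3 i \sqrt{2387}} \approx 707.17 + 8.3942 i$)
$a = \frac{25299}{36992}$ ($a = \frac{1}{\left(-36992\right) \frac{1}{-25299}} = \frac{1}{\left(-36992\right) \left(- \frac{1}{25299}\right)} = \frac{1}{\frac{36992}{25299}} = \frac{25299}{36992} \approx 0.6839$)
$Y - a = 9 \sqrt{6173 + 3 i \sqrt{2387}} - \frac{25299}{36992} = - \frac{25299}{36992} + 9 \sqrt{6173 + 3 i \sqrt{2387}}$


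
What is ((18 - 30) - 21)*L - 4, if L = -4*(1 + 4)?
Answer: 656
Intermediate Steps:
L = -20 (L = -4*5 = -20)
((18 - 30) - 21)*L - 4 = ((18 - 30) - 21)*(-20) - 4 = (-12 - 21)*(-20) - 4 = -33*(-20) - 4 = 660 - 4 = 656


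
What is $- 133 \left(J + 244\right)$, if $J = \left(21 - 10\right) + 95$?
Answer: $-46550$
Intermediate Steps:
$J = 106$ ($J = 11 + 95 = 106$)
$- 133 \left(J + 244\right) = - 133 \left(106 + 244\right) = \left(-133\right) 350 = -46550$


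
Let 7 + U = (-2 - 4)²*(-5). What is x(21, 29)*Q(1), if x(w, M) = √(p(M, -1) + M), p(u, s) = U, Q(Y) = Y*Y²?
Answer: I*√158 ≈ 12.57*I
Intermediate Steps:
Q(Y) = Y³
U = -187 (U = -7 + (-2 - 4)²*(-5) = -7 + (-6)²*(-5) = -7 + 36*(-5) = -7 - 180 = -187)
p(u, s) = -187
x(w, M) = √(-187 + M)
x(21, 29)*Q(1) = √(-187 + 29)*1³ = √(-158)*1 = (I*√158)*1 = I*√158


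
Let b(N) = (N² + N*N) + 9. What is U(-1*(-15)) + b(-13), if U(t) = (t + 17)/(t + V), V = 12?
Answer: 9401/27 ≈ 348.19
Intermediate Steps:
U(t) = (17 + t)/(12 + t) (U(t) = (t + 17)/(t + 12) = (17 + t)/(12 + t))
b(N) = 9 + 2*N² (b(N) = (N² + N²) + 9 = 2*N² + 9 = 9 + 2*N²)
U(-1*(-15)) + b(-13) = (17 - 1*(-15))/(12 - 1*(-15)) + (9 + 2*(-13)²) = (17 + 15)/(12 + 15) + (9 + 2*169) = 32/27 + (9 + 338) = (1/27)*32 + 347 = 32/27 + 347 = 9401/27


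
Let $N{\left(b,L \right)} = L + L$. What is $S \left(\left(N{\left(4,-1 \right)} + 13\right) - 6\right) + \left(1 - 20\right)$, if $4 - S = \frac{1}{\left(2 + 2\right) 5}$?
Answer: $\frac{3}{4} \approx 0.75$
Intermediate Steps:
$N{\left(b,L \right)} = 2 L$
$S = \frac{79}{20}$ ($S = 4 - \frac{1}{\left(2 + 2\right) 5} = 4 - \frac{1}{4 \cdot 5} = 4 - \frac{1}{20} = \frac{79}{20} \approx 3.95$)
$S \left(\left(N{\left(4,-1 \right)} + 13\right) - 6\right) + \left(1 - 20\right) = \frac{79 \left(\left(2 \left(-1\right) + 13\right) - 6\right)}{20} + \left(1 - 20\right) = \frac{79 \left(\left(-2 + 13\right) - 6\right)}{20} + \left(1 - 20\right) = \frac{79 \left(11 - 6\right)}{20} - 19 = \frac{79}{20} \cdot 5 - 19 = \frac{79}{4} - 19 = \frac{3}{4}$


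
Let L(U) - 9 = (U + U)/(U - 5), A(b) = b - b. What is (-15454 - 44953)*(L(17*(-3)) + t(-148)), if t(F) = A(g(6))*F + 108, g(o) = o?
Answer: -200974089/28 ≈ -7.1776e+6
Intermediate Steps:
A(b) = 0
t(F) = 108 (t(F) = 0*F + 108 = 0 + 108 = 108)
L(U) = 9 + 2*U/(-5 + U) (L(U) = 9 + (U + U)/(U - 5) = 9 + (2*U)/(-5 + U) = 9 + 2*U/(-5 + U))
(-15454 - 44953)*(L(17*(-3)) + t(-148)) = (-15454 - 44953)*((-45 + 11*(17*(-3)))/(-5 + 17*(-3)) + 108) = -60407*((-45 + 11*(-51))/(-5 - 51) + 108) = -60407*((-45 - 561)/(-56) + 108) = -60407*(-1/56*(-606) + 108) = -60407*(303/28 + 108) = -60407*3327/28 = -200974089/28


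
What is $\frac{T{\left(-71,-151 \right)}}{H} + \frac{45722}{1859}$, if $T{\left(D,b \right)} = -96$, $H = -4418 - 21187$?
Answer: $\frac{390296758}{15866565} \approx 24.599$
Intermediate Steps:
$H = -25605$ ($H = -4418 - 21187 = -25605$)
$\frac{T{\left(-71,-151 \right)}}{H} + \frac{45722}{1859} = - \frac{96}{-25605} + \frac{45722}{1859} = \left(-96\right) \left(- \frac{1}{25605}\right) + 45722 \cdot \frac{1}{1859} = \frac{32}{8535} + \frac{45722}{1859} = \frac{390296758}{15866565}$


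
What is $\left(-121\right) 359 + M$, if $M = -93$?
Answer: $-43532$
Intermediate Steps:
$\left(-121\right) 359 + M = \left(-121\right) 359 - 93 = -43439 - 93 = -43532$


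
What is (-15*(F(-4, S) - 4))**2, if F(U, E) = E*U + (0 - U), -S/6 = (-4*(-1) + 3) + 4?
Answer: 15681600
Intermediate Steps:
S = -66 (S = -6*((-4*(-1) + 3) + 4) = -6*((4 + 3) + 4) = -6*(7 + 4) = -6*11 = -66)
F(U, E) = -U + E*U (F(U, E) = E*U - U = -U + E*U)
(-15*(F(-4, S) - 4))**2 = (-15*(-4*(-1 - 66) - 4))**2 = (-15*(-4*(-67) - 4))**2 = (-15*(268 - 4))**2 = (-15*264)**2 = (-3960)**2 = 15681600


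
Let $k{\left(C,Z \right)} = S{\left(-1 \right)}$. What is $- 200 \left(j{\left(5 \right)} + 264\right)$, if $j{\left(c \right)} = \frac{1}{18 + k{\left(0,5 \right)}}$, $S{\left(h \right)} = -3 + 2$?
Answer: $- \frac{897800}{17} \approx -52812.0$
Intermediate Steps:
$S{\left(h \right)} = -1$
$k{\left(C,Z \right)} = -1$
$j{\left(c \right)} = \frac{1}{17}$ ($j{\left(c \right)} = \frac{1}{18 - 1} = \frac{1}{17}$)
$- 200 \left(j{\left(5 \right)} + 264\right) = - 200 \left(\frac{1}{17} + 264\right) = \left(-200\right) \frac{4489}{17} = - \frac{897800}{17}$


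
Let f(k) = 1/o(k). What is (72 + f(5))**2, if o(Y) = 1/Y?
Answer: 5929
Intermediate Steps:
f(k) = k (f(k) = 1/(1/k) = k)
(72 + f(5))**2 = (72 + 5)**2 = 77**2 = 5929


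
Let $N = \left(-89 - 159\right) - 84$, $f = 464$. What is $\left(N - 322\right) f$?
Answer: $-303456$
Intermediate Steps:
$N = -332$ ($N = -248 - 84 = -332$)
$\left(N - 322\right) f = \left(-332 - 322\right) 464 = \left(-654\right) 464 = -303456$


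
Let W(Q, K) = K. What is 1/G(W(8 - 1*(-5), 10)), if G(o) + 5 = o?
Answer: 1/5 ≈ 0.20000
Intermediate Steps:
G(o) = -5 + o
1/G(W(8 - 1*(-5), 10)) = 1/(-5 + 10) = 1/5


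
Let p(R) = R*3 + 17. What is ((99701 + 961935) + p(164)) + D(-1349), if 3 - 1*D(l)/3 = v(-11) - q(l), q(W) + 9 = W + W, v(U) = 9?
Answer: 1054006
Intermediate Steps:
q(W) = -9 + 2*W (q(W) = -9 + (W + W) = -9 + 2*W)
p(R) = 17 + 3*R (p(R) = 3*R + 17 = 17 + 3*R)
D(l) = -45 + 6*l (D(l) = 9 - 3*(9 - (-9 + 2*l)) = 9 - 3*(9 + (9 - 2*l)) = 9 - 3*(18 - 2*l) = 9 + (-54 + 6*l) = -45 + 6*l)
((99701 + 961935) + p(164)) + D(-1349) = ((99701 + 961935) + (17 + 3*164)) + (-45 + 6*(-1349)) = (1061636 + (17 + 492)) + (-45 - 8094) = (1061636 + 509) - 8139 = 1062145 - 8139 = 1054006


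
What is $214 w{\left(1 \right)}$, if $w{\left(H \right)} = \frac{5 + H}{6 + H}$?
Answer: $\frac{1284}{7} \approx 183.43$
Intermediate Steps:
$w{\left(H \right)} = \frac{5 + H}{6 + H}$
$214 w{\left(1 \right)} = 214 \frac{5 + 1}{6 + 1} = 214 \cdot \frac{1}{7} \cdot 6 = 214 \cdot \frac{6}{7} = \frac{1284}{7}$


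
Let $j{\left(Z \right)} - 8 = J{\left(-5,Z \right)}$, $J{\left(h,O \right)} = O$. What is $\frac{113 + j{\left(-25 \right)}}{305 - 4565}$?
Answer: $- \frac{8}{355} \approx -0.022535$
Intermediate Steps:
$j{\left(Z \right)} = 8 + Z$
$\frac{113 + j{\left(-25 \right)}}{305 - 4565} = \frac{113 + \left(8 - 25\right)}{305 - 4565} = \frac{113 - 17}{-4260} = 96 \left(- \frac{1}{4260}\right) = - \frac{8}{355}$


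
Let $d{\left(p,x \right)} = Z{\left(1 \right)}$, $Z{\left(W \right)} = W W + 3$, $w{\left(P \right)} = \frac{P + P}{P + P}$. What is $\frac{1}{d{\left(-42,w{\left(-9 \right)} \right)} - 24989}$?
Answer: $- \frac{1}{24985} \approx -4.0024 \cdot 10^{-5}$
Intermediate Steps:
$w{\left(P \right)} = 1$ ($w{\left(P \right)} = \frac{2 P}{2 P} = 2 P \frac{1}{2 P} = 1$)
$Z{\left(W \right)} = 3 + W^{2}$ ($Z{\left(W \right)} = W^{2} + 3 = 3 + W^{2}$)
$d{\left(p,x \right)} = 4$ ($d{\left(p,x \right)} = 3 + 1^{2} = 3 + 1 = 4$)
$\frac{1}{d{\left(-42,w{\left(-9 \right)} \right)} - 24989} = \frac{1}{4 - 24989} = \frac{1}{-24985} = - \frac{1}{24985}$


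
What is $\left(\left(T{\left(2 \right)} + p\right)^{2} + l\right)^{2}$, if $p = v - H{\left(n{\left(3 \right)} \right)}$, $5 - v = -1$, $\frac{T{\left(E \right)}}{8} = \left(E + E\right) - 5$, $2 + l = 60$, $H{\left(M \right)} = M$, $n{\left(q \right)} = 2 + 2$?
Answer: $8836$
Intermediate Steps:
$n{\left(q \right)} = 4$
$l = 58$ ($l = -2 + 60 = 58$)
$T{\left(E \right)} = -40 + 16 E$ ($T{\left(E \right)} = 8 \left(\left(E + E\right) - 5\right) = 8 \left(2 E - 5\right) = 8 \left(-5 + 2 E\right) = -40 + 16 E$)
$v = 6$ ($v = 5 - -1 = 5 + 1 = 6$)
$p = 2$ ($p = 6 - 4 = 2$)
$\left(\left(T{\left(2 \right)} + p\right)^{2} + l\right)^{2} = \left(\left(\left(-40 + 16 \cdot 2\right) + 2\right)^{2} + 58\right)^{2} = \left(\left(\left(-40 + 32\right) + 2\right)^{2} + 58\right)^{2} = \left(\left(-8 + 2\right)^{2} + 58\right)^{2} = \left(\left(-6\right)^{2} + 58\right)^{2} = \left(36 + 58\right)^{2} = 94^{2} = 8836$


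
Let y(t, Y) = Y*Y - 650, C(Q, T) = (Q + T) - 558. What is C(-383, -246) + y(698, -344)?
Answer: 116499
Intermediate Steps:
C(Q, T) = -558 + Q + T
y(t, Y) = -650 + Y² (y(t, Y) = Y² - 650 = -650 + Y²)
C(-383, -246) + y(698, -344) = (-558 - 383 - 246) + (-650 + (-344)²) = -1187 + (-650 + 118336) = -1187 + 117686 = 116499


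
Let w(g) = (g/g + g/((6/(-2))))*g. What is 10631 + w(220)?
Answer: -15847/3 ≈ -5282.3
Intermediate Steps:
w(g) = g*(1 - g/3) (w(g) = (1 + g/((6*(-½))))*g = (1 + g/(-3))*g = (1 + g*(-⅓))*g = (1 - g/3)*g = g*(1 - g/3))
10631 + w(220) = 10631 + (⅓)*220*(3 - 1*220) = 10631 + (⅓)*220*(3 - 220) = 10631 + (⅓)*220*(-217) = 10631 - 47740/3 = -15847/3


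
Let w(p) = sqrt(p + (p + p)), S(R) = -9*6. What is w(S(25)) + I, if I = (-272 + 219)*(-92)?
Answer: 4876 + 9*I*sqrt(2) ≈ 4876.0 + 12.728*I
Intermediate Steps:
S(R) = -54
w(p) = sqrt(3)*sqrt(p) (w(p) = sqrt(p + 2*p) = sqrt(3*p) = sqrt(3)*sqrt(p))
I = 4876 (I = -53*(-92) = 4876)
w(S(25)) + I = sqrt(3)*sqrt(-54) + 4876 = sqrt(3)*(3*I*sqrt(6)) + 4876 = 9*I*sqrt(2) + 4876 = 4876 + 9*I*sqrt(2)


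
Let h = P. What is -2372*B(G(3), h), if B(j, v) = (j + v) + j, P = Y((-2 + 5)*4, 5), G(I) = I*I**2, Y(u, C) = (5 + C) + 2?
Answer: -156552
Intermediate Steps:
Y(u, C) = 7 + C
G(I) = I**3
P = 12 (P = 7 + 5 = 12)
h = 12
B(j, v) = v + 2*j
-2372*B(G(3), h) = -2372*(12 + 2*3**3) = -2372*(12 + 2*27) = -2372*(12 + 54) = -2372*66 = -156552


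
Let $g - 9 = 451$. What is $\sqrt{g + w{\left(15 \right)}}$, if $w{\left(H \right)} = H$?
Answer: $5 \sqrt{19} \approx 21.794$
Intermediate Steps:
$g = 460$ ($g = 9 + 451 = 460$)
$\sqrt{g + w{\left(15 \right)}} = \sqrt{460 + 15} = \sqrt{475} = 5 \sqrt{19}$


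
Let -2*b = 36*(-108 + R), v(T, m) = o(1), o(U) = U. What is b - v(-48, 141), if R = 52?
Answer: 1007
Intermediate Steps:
v(T, m) = 1
b = 1008 (b = -18*(-108 + 52) = -18*(-56) = -1/2*(-2016) = 1008)
b - v(-48, 141) = 1008 - 1*1 = 1008 - 1 = 1007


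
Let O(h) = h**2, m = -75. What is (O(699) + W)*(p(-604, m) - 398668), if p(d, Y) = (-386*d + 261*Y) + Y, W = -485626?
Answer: -550892650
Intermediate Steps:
p(d, Y) = -386*d + 262*Y
(O(699) + W)*(p(-604, m) - 398668) = (699**2 - 485626)*((-386*(-604) + 262*(-75)) - 398668) = (488601 - 485626)*((233144 - 19650) - 398668) = 2975*(213494 - 398668) = 2975*(-185174) = -550892650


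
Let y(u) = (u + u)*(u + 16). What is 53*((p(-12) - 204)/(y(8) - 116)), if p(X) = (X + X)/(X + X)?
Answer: -10759/268 ≈ -40.146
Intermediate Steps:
p(X) = 1 (p(X) = (2*X)/((2*X)) = (2*X)*(1/(2*X)) = 1)
y(u) = 2*u*(16 + u) (y(u) = (2*u)*(16 + u) = 2*u*(16 + u))
53*((p(-12) - 204)/(y(8) - 116)) = 53*((1 - 204)/(2*8*(16 + 8) - 116)) = 53*(-203/(2*8*24 - 116)) = 53*(-203/(384 - 116)) = 53*(-203/268) = -10759/268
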